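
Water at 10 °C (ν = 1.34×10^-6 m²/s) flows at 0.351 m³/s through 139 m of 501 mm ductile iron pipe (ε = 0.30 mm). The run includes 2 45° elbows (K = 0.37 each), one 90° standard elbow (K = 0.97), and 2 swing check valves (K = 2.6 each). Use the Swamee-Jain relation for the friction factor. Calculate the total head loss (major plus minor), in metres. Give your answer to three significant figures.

H_L ≈ 1.93 m

V = 4Q/(πD²) = 1.780 m/s; V²/2g = 0.1616 m
Re = 6.66×10^5, ε/D = 5.99×10^-4 → f = 0.01816 (Swamee-Jain)
Major: h_f = f(L/D)·V²/2g = 0.01816·277.4·0.1616 = 0.8141 m
Minor: ΣK = 6.91; h_m = ΣK·V²/2g = 1.117 m
Total H_L = 0.8141 + 1.117 = 1.931 m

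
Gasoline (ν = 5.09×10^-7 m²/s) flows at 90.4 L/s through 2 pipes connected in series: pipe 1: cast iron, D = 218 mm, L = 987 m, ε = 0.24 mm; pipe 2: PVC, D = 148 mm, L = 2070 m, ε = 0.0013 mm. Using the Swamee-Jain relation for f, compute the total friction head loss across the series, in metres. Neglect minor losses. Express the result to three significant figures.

Pipe 1: V = 2.422 m/s, Re = 1.04×10^6, ε/D = 0.00110, f = 0.02046, h_1 = f(L/D)V²/2g = 27.70 m
Pipe 2: V = 5.255 m/s, Re = 1.53×10^6, ε/D = 8.78×10^-6, f = 0.01110, h_2 = f(L/D)V²/2g = 218.5 m
Series → Q common, losses add: H = Σh = 246.2 m

H ≈ 246 m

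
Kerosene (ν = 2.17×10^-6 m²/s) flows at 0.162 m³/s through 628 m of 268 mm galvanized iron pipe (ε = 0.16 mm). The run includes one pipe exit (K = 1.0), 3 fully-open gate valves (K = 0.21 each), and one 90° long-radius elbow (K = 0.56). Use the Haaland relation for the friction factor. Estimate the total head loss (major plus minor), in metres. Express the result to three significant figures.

H_L ≈ 19.1 m

V = 4Q/(πD²) = 2.872 m/s; V²/2g = 0.4204 m
Re = 3.55×10^5, ε/D = 5.97×10^-4 → f = 0.01845 (Haaland)
Major: h_f = f(L/D)·V²/2g = 0.01845·2343·0.4204 = 18.17 m
Minor: ΣK = 2.19; h_m = ΣK·V²/2g = 0.9206 m
Total H_L = 18.17 + 0.9206 = 19.09 m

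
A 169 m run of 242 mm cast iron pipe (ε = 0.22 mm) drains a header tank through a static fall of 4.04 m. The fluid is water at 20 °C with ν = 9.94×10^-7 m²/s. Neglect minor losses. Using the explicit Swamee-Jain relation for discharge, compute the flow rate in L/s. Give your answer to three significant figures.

Swamee-Jain (Type II): Q = -0.965·√(gD⁵h_f/L)·ln[ε/(3.7D) + √(3.17ν²L/(gD³h_f))]
√(gD⁵h_f/L) = √(9.81·0.242⁵·4.04/169) = 0.01395
ε/(3.7D) = 2.46×10^-4; √(3.17ν²L/(gD³h_f)) = 3.07×10^-5
Q = -0.965·0.01395·ln(2.764×10^-4) = 0.1103 m³/s
Check: V = 2.40 m/s, Re = 5.84×10^5, f = 0.01985, h_f = 4.06 m ≈ 4.04 m ✓

Q ≈ 110 L/s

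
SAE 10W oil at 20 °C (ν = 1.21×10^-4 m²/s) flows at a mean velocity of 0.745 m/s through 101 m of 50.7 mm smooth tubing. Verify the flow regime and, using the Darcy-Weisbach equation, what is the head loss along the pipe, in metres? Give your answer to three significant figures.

Re = VD/ν = 0.745·0.05070/1.21×10^-4 = 312 → laminar (Re < 2300)
f = 64/Re = 0.2050
h_f = f(L/D)V²/(2g) = 0.2050·(101/0.05070)·0.745²/(2·9.81) = 11.55 m

h_f ≈ 11.6 m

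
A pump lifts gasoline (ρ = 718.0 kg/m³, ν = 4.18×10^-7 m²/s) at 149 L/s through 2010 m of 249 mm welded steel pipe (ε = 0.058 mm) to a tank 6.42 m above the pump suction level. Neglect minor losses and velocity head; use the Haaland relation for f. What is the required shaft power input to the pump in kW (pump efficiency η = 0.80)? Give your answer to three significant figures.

P_shaft ≈ 82.3 kW

V = 4Q/(πD²) = 3.060 m/s; Re = 1.82×10^6; ε/D = 2.33×10^-4; f = 0.01463
h_f = f(L/D)V²/2g = 56.35 m
Total head H = z + h_f = 6.42 + 56.35 = 62.77 m
P_hyd = ρgQH = 718.0·9.81·0.149·62.77 = 65.88 kW
P_shaft = P_hyd/η = 65.88/0.80 = 82.35 kW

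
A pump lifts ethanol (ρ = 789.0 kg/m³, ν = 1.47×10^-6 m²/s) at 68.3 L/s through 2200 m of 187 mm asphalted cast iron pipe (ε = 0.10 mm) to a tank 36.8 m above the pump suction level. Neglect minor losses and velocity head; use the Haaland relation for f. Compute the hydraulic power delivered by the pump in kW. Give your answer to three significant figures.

V = 4Q/(πD²) = 2.487 m/s; Re = 3.16×10^5; ε/D = 5.35×10^-4; f = 0.01821
h_f = f(L/D)V²/2g = 67.54 m
Total head H = z + h_f = 36.8 + 67.54 = 104.3 m
P_hyd = ρgQH = 789.0·9.81·0.0683·104.3 = 55.16 kW

P_hyd ≈ 55.2 kW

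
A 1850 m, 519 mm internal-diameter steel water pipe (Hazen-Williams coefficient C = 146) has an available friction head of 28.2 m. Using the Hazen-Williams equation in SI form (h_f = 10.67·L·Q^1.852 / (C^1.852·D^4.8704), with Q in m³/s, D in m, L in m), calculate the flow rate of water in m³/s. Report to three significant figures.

Q ≈ 0.757 m³/s

Rearranging: Q = [h_f·C^1.852·D^4.8704 / (10.67·L)]^(1/1.852)
Q = [28.2·146^1.852·0.519^4.8704 / (10.67·1850)]^0.540 = 0.7570 m³/s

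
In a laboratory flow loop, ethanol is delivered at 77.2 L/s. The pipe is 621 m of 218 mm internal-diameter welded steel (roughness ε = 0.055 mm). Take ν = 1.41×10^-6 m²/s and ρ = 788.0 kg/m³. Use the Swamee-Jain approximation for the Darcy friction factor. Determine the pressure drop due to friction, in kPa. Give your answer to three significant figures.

V = 4Q/(πD²) = 4·0.0772/(π·0.218²) = 2.068 m/s
Re = VD/ν = 2.068·0.218/1.41×10^-6 = 3.20×10^5 → turbulent
ε/D = 0.055/218 = 2.52×10^-4
Swamee-Jain: f = 0.01661
h_f = f(L/D)V²/(2g) = 0.01661·(621/0.218)·2.068²/(2·9.81) = 10.32 m
Δp = ρg·h_f = 788.0·9.81·10.32 = 79.75 kPa

Δp ≈ 79.7 kPa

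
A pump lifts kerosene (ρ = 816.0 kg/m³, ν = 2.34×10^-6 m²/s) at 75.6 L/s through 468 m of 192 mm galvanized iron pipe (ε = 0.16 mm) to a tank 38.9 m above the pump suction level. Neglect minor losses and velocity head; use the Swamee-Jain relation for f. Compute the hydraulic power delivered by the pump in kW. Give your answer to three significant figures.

V = 4Q/(πD²) = 2.611 m/s; Re = 2.14×10^5; ε/D = 8.33×10^-4; f = 0.02042
h_f = f(L/D)V²/2g = 17.29 m
Total head H = z + h_f = 38.9 + 17.29 = 56.19 m
P_hyd = ρgQH = 816.0·9.81·0.0756·56.19 = 34.01 kW

P_hyd ≈ 34.0 kW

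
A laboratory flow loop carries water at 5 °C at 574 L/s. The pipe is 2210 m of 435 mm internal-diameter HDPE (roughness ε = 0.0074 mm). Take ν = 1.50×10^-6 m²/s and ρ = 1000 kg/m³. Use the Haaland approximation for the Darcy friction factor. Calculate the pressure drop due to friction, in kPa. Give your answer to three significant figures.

Δp ≈ 444 kPa

V = 4Q/(πD²) = 4·0.574/(π·0.435²) = 3.862 m/s
Re = VD/ν = 3.862·0.435/1.50×10^-6 = 1.12×10^6 → turbulent
ε/D = 0.0074/435 = 1.70×10^-5
Haaland: f = 0.01171
h_f = f(L/D)V²/(2g) = 0.01171·(2210/0.435)·3.862²/(2·9.81) = 45.24 m
Δp = ρg·h_f = 1000·9.81·45.24 = 443.8 kPa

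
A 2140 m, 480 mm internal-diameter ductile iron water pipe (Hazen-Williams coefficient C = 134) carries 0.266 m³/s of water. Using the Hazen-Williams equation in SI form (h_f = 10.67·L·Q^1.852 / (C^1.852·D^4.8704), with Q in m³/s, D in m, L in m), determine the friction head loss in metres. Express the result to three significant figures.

h_f ≈ 8.06 m

h_f = 10.67·2140·0.266^1.852 / (134^1.852·0.480^4.8704) = 8.064 m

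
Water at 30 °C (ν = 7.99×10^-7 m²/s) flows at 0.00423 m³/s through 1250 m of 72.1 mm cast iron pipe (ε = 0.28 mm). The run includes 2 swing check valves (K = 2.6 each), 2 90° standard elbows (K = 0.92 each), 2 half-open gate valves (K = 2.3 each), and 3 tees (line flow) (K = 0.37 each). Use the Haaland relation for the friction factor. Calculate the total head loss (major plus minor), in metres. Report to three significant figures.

H_L ≈ 28.5 m

V = 4Q/(πD²) = 1.036 m/s; V²/2g = 0.05471 m
Re = 9.35×10^4, ε/D = 0.00388 → f = 0.02929 (Haaland)
Major: h_f = f(L/D)·V²/2g = 0.02929·17337·0.05471 = 27.78 m
Minor: ΣK = 12.8; h_m = ΣK·V²/2g = 0.6975 m
Total H_L = 27.78 + 0.6975 = 28.48 m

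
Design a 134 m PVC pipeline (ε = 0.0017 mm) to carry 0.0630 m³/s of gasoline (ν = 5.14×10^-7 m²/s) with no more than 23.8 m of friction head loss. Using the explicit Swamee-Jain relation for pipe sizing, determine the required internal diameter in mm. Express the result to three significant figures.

Swamee-Jain (Type III): D = 0.66·[ε^1.25·(LQ²/(gh_f))^4.75 + ν·Q^9.4·(L/(gh_f))^5.2]^0.04
LQ²/(gh_f) = 0.002278; L/(gh_f) = 0.5739
Term 1 = ε^1.25·(…)^4.75 = 1.72×10^-20; Term 2 = ν·Q^9.4·(…)^5.2 = 1.48×10^-19
D = 0.66·(1.72×10^-20 + 1.48×10^-19)^0.04 = 0.1170 m = 117 mm
Check: V = 5.86 m/s, Re = 1.33×10^6, f = 0.01148, h_f = 23.0 m ≈ 23.8 m ✓

D ≈ 117 mm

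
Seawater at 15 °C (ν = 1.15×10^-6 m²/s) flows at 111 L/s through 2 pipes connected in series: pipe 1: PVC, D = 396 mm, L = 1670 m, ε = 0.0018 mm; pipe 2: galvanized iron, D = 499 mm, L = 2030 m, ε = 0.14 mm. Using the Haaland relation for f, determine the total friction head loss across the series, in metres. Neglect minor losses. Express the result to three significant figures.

H ≈ 3.63 m

Pipe 1: V = 0.9012 m/s, Re = 3.10×10^5, ε/D = 4.55×10^-6, f = 0.01429, h_1 = f(L/D)V²/2g = 2.495 m
Pipe 2: V = 0.5676 m/s, Re = 2.46×10^5, ε/D = 2.81×10^-4, f = 0.01699, h_2 = f(L/D)V²/2g = 1.135 m
Series → Q common, losses add: H = Σh = 3.630 m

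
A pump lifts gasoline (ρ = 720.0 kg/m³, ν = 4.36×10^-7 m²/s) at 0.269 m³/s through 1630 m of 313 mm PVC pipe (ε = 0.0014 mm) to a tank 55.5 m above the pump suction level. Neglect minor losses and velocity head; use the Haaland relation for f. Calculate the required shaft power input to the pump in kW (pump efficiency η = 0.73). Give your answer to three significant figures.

P_shaft ≈ 230 kW

V = 4Q/(πD²) = 3.496 m/s; Re = 2.51×10^6; ε/D = 4.47×10^-6; f = 0.01013
h_f = f(L/D)V²/2g = 32.86 m
Total head H = z + h_f = 55.5 + 32.86 = 88.36 m
P_hyd = ρgQH = 720.0·9.81·0.269·88.36 = 167.9 kW
P_shaft = P_hyd/η = 167.9/0.73 = 230.0 kW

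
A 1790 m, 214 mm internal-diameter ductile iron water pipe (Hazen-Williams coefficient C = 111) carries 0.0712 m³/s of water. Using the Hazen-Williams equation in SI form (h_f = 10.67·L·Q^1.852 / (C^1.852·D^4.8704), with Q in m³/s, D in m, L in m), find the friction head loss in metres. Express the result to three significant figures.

h_f ≈ 42.6 m

h_f = 10.67·1790·0.0712^1.852 / (111^1.852·0.214^4.8704) = 42.56 m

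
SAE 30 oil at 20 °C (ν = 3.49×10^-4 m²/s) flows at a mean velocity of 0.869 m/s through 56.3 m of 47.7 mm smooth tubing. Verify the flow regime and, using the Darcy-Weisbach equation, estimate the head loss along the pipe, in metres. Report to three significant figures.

h_f ≈ 24.5 m

Re = VD/ν = 0.869·0.04770/3.49×10^-4 = 119 → laminar (Re < 2300)
f = 64/Re = 0.5388
h_f = f(L/D)V²/(2g) = 0.5388·(56.3/0.04770)·0.869²/(2·9.81) = 24.48 m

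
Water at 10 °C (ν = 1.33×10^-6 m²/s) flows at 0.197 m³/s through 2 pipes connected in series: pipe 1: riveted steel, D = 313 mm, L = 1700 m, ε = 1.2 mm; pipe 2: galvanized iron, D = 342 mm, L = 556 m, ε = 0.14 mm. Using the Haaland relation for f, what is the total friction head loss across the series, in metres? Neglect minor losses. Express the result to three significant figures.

H ≈ 57.8 m

Pipe 1: V = 2.560 m/s, Re = 6.03×10^5, ε/D = 0.00383, f = 0.02829, h_1 = f(L/D)V²/2g = 51.34 m
Pipe 2: V = 2.144 m/s, Re = 5.51×10^5, ε/D = 4.09×10^-4, f = 0.01689, h_2 = f(L/D)V²/2g = 6.437 m
Series → Q common, losses add: H = Σh = 57.78 m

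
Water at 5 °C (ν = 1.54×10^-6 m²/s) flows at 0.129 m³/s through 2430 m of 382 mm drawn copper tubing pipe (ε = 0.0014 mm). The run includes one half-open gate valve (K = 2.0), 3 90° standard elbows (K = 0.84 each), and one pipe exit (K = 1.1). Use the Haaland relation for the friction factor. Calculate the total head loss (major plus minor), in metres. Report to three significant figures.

H_L ≈ 6.35 m

V = 4Q/(πD²) = 1.126 m/s; V²/2g = 0.06457 m
Re = 2.79×10^5, ε/D = 3.66×10^-6 → f = 0.01457 (Haaland)
Major: h_f = f(L/D)·V²/2g = 0.01457·6361·0.06457 = 5.983 m
Minor: ΣK = 5.62; h_m = ΣK·V²/2g = 0.3629 m
Total H_L = 5.983 + 0.3629 = 6.346 m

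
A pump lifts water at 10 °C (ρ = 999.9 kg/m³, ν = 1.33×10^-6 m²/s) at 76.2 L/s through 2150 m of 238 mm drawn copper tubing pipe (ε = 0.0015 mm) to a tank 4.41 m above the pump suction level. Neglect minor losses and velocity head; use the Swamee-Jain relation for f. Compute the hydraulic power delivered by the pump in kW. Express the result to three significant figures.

P_hyd ≈ 17.8 kW

V = 4Q/(πD²) = 1.713 m/s; Re = 3.07×10^5; ε/D = 6.30×10^-6; f = 0.01439
h_f = f(L/D)V²/2g = 19.44 m
Total head H = z + h_f = 4.41 + 19.44 = 23.85 m
P_hyd = ρgQH = 999.9·9.81·0.0762·23.85 = 17.83 kW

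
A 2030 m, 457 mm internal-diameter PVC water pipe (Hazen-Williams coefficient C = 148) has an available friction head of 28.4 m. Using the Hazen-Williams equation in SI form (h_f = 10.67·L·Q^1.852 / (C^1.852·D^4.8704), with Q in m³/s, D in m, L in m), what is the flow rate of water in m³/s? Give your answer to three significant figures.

Rearranging: Q = [h_f·C^1.852·D^4.8704 / (10.67·L)]^(1/1.852)
Q = [28.4·148^1.852·0.457^4.8704 / (10.67·2030)]^0.540 = 0.5243 m³/s

Q ≈ 0.524 m³/s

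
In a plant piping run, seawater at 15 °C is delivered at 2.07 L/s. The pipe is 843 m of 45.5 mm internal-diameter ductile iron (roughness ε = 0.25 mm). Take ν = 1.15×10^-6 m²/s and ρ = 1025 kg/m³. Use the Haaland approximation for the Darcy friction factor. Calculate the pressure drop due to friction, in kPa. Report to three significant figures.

V = 4Q/(πD²) = 4·0.00207/(π·0.0455²) = 1.273 m/s
Re = VD/ν = 1.273·0.0455/1.15×10^-6 = 5.04×10^4 → turbulent
ε/D = 0.25/45.5 = 0.00549
Haaland: f = 0.03287
h_f = f(L/D)V²/(2g) = 0.03287·(843/0.0455)·1.273²/(2·9.81) = 50.31 m
Δp = ρg·h_f = 1025·9.81·50.31 = 505.9 kPa

Δp ≈ 506 kPa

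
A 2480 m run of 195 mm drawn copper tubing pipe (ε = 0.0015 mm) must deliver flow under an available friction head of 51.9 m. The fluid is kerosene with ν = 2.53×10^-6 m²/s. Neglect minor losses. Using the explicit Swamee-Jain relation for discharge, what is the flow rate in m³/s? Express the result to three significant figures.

Q ≈ 0.0664 m³/s

Swamee-Jain (Type II): Q = -0.965·√(gD⁵h_f/L)·ln[ε/(3.7D) + √(3.17ν²L/(gD³h_f))]
√(gD⁵h_f/L) = √(9.81·0.195⁵·51.9/2480) = 0.007608
ε/(3.7D) = 2.08×10^-6; √(3.17ν²L/(gD³h_f)) = 1.15×10^-4
Q = -0.965·0.007608·ln(1.175×10^-4) = 0.06644 m³/s
Check: V = 2.22 m/s, Re = 1.71×10^5, f = 0.01607, h_f = 51.6 m ≈ 51.9 m ✓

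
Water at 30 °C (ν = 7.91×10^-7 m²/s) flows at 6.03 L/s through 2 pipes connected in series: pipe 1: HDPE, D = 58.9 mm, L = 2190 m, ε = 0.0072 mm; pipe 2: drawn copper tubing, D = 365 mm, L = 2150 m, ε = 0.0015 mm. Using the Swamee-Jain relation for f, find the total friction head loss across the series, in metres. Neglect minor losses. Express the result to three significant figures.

Pipe 1: V = 2.213 m/s, Re = 1.65×10^5, ε/D = 1.22×10^-4, f = 0.01707, h_1 = f(L/D)V²/2g = 158.4 m
Pipe 2: V = 0.05763 m/s, Re = 2.66×10^4, ε/D = 4.11×10^-6, f = 0.02407, h_2 = f(L/D)V²/2g = 0.02400 m
Series → Q common, losses add: H = Σh = 158.4 m

H ≈ 158 m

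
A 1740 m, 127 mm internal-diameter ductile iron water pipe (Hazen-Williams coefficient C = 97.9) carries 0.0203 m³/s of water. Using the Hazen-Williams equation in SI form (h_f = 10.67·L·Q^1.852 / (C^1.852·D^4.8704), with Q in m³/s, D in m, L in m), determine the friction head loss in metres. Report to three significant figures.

h_f ≈ 64.9 m

h_f = 10.67·1740·0.0203^1.852 / (97.9^1.852·0.127^4.8704) = 64.88 m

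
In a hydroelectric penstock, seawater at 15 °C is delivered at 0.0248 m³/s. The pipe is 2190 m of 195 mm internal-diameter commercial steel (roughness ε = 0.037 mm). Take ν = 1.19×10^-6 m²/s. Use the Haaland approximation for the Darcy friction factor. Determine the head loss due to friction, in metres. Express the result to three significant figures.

V = 4Q/(πD²) = 4·0.0248/(π·0.195²) = 0.8304 m/s
Re = VD/ν = 0.8304·0.195/1.19×10^-6 = 1.36×10^5 → turbulent
ε/D = 0.037/195 = 1.90×10^-4
Haaland: f = 0.01777
h_f = f(L/D)V²/(2g) = 0.01777·(2190/0.195)·0.8304²/(2·9.81) = 7.015 m

h_f ≈ 7.01 m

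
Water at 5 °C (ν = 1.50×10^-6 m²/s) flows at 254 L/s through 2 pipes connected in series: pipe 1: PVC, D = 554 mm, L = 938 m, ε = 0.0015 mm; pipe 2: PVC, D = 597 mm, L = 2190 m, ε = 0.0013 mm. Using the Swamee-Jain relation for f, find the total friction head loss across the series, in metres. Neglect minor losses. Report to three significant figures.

Pipe 1: V = 1.054 m/s, Re = 3.89×10^5, ε/D = 2.71×10^-6, f = 0.01374, h_1 = f(L/D)V²/2g = 1.316 m
Pipe 2: V = 0.9074 m/s, Re = 3.61×10^5, ε/D = 2.18×10^-6, f = 0.01392, h_2 = f(L/D)V²/2g = 2.142 m
Series → Q common, losses add: H = Σh = 3.458 m

H ≈ 3.46 m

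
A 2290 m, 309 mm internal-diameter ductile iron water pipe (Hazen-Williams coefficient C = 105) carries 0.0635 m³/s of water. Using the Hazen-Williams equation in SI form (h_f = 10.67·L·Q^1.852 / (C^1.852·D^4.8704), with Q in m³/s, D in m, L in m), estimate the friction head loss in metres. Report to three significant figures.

h_f ≈ 8.16 m

h_f = 10.67·2290·0.0635^1.852 / (105^1.852·0.309^4.8704) = 8.158 m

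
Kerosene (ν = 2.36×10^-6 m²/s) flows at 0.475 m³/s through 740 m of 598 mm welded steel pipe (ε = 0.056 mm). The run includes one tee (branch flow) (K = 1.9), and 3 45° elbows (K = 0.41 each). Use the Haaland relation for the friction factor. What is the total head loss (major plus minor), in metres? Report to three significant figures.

V = 4Q/(πD²) = 1.691 m/s; V²/2g = 0.1458 m
Re = 4.29×10^5, ε/D = 9.36×10^-5 → f = 0.01446 (Haaland)
Major: h_f = f(L/D)·V²/2g = 0.01446·1237·0.1458 = 2.609 m
Minor: ΣK = 3.13; h_m = ΣK·V²/2g = 0.4563 m
Total H_L = 2.609 + 0.4563 = 3.065 m

H_L ≈ 3.07 m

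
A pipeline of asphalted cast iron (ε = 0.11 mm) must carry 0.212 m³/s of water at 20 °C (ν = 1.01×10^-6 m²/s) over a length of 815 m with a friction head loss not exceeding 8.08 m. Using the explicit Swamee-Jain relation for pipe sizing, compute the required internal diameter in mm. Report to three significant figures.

Swamee-Jain (Type III): D = 0.66·[ε^1.25·(LQ²/(gh_f))^4.75 + ν·Q^9.4·(L/(gh_f))^5.2]^0.04
LQ²/(gh_f) = 0.4621; L/(gh_f) = 10.28
Term 1 = ε^1.25·(…)^4.75 = 2.88×10^-7; Term 2 = ν·Q^9.4·(…)^5.2 = 8.60×10^-8
D = 0.66·(2.88×10^-7 + 8.60×10^-8)^0.04 = 0.3651 m = 365 mm
Check: V = 2.02 m/s, Re = 7.32×10^5, f = 0.01601, h_f = 7.46 m ≈ 8.08 m ✓

D ≈ 365 mm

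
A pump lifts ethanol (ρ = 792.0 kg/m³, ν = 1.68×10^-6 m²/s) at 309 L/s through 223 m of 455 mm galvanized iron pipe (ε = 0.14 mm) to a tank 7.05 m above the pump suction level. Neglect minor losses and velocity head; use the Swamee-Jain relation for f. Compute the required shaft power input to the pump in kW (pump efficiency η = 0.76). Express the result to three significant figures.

P_shaft ≈ 26.9 kW

V = 4Q/(πD²) = 1.900 m/s; Re = 5.15×10^5; ε/D = 3.08×10^-4; f = 0.01640
h_f = f(L/D)V²/2g = 1.480 m
Total head H = z + h_f = 7.05 + 1.480 = 8.530 m
P_hyd = ρgQH = 792.0·9.81·0.309·8.530 = 20.48 kW
P_shaft = P_hyd/η = 20.48/0.76 = 26.94 kW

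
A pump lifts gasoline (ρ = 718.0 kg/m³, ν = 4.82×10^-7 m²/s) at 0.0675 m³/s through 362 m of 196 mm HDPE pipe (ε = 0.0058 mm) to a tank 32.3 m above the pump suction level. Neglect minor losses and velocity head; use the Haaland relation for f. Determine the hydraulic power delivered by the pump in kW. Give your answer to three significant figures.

V = 4Q/(πD²) = 2.237 m/s; Re = 9.10×10^5; ε/D = 2.96×10^-5; f = 0.01230
h_f = f(L/D)V²/2g = 5.795 m
Total head H = z + h_f = 32.3 + 5.795 = 38.09 m
P_hyd = ρgQH = 718.0·9.81·0.0675·38.09 = 18.11 kW

P_hyd ≈ 18.1 kW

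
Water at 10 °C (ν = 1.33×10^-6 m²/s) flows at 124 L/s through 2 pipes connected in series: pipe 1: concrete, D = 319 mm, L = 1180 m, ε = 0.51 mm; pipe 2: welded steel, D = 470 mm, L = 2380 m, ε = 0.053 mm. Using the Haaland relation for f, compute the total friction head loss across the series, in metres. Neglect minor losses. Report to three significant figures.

H ≈ 12.3 m

Pipe 1: V = 1.551 m/s, Re = 3.72×10^5, ε/D = 0.00160, f = 0.02263, h_1 = f(L/D)V²/2g = 10.27 m
Pipe 2: V = 0.7147 m/s, Re = 2.53×10^5, ε/D = 1.13×10^-4, f = 0.01572, h_2 = f(L/D)V²/2g = 2.072 m
Series → Q common, losses add: H = Σh = 12.34 m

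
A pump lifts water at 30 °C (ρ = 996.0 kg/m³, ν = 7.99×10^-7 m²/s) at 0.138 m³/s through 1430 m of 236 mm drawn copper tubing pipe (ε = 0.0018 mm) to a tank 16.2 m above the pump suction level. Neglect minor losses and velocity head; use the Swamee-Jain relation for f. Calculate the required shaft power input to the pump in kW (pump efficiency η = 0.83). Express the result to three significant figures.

P_shaft ≈ 85.9 kW

V = 4Q/(πD²) = 3.155 m/s; Re = 9.32×10^5; ε/D = 7.63×10^-6; f = 0.01193
h_f = f(L/D)V²/2g = 36.66 m
Total head H = z + h_f = 16.2 + 36.66 = 52.86 m
P_hyd = ρgQH = 996.0·9.81·0.138·52.86 = 71.28 kW
P_shaft = P_hyd/η = 71.28/0.83 = 85.87 kW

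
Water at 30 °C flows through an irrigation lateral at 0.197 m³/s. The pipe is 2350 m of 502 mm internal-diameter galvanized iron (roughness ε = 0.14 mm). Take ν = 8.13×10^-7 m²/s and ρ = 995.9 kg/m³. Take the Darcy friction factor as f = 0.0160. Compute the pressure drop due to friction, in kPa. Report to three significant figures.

V = 4Q/(πD²) = 4·0.197/(π·0.502²) = 0.9953 m/s
h_f = f(L/D)V²/(2g) = 0.01600·(2350/0.502)·0.9953²/(2·9.81) = 3.782 m
Δp = ρg·h_f = 995.9·9.81·3.782 = 36.95 kPa

Δp ≈ 36.9 kPa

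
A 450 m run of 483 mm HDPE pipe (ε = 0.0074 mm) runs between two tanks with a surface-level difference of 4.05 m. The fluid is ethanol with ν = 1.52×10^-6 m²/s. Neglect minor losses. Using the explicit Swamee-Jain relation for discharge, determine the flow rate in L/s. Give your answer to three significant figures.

Q ≈ 482 L/s

Swamee-Jain (Type II): Q = -0.965·√(gD⁵h_f/L)·ln[ε/(3.7D) + √(3.17ν²L/(gD³h_f))]
√(gD⁵h_f/L) = √(9.81·0.483⁵·4.05/450) = 0.04818
ε/(3.7D) = 4.14×10^-6; √(3.17ν²L/(gD³h_f)) = 2.71×10^-5
Q = -0.965·0.04818·ln(3.127×10^-5) = 0.4822 m³/s
Check: V = 2.63 m/s, Re = 8.36×10^5, f = 0.01230, h_f = 4.04 m ≈ 4.05 m ✓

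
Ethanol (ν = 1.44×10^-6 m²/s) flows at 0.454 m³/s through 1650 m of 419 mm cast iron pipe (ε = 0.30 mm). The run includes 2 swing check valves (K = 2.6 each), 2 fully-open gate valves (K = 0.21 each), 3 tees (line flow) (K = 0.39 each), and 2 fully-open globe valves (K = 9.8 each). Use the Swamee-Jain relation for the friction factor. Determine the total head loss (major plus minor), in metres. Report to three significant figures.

V = 4Q/(πD²) = 3.293 m/s; V²/2g = 0.5526 m
Re = 9.58×10^5, ε/D = 7.16×10^-4 → f = 0.01863 (Swamee-Jain)
Major: h_f = f(L/D)·V²/2g = 0.01863·3938·0.5526 = 40.54 m
Minor: ΣK = 26.4; h_m = ΣK·V²/2g = 14.58 m
Total H_L = 40.54 + 14.58 = 55.12 m

H_L ≈ 55.1 m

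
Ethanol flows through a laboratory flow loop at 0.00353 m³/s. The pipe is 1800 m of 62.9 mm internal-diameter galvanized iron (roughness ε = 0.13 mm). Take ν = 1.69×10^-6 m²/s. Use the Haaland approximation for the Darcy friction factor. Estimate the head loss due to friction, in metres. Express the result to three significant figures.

V = 4Q/(πD²) = 4·0.00353/(π·0.0629²) = 1.136 m/s
Re = VD/ν = 1.136·0.0629/1.69×10^-6 = 4.23×10^4 → turbulent
ε/D = 0.13/62.9 = 0.00207
Haaland: f = 0.02687
h_f = f(L/D)V²/(2g) = 0.02687·(1800/0.0629)·1.136²/(2·9.81) = 50.58 m

h_f ≈ 50.6 m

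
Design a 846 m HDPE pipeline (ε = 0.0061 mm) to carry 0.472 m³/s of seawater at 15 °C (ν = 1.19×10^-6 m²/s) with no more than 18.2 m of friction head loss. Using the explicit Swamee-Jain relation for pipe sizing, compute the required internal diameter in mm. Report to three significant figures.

Swamee-Jain (Type III): D = 0.66·[ε^1.25·(LQ²/(gh_f))^4.75 + ν·Q^9.4·(L/(gh_f))^5.2]^0.04
LQ²/(gh_f) = 1.056; L/(gh_f) = 4.738
Term 1 = ε^1.25·(…)^4.75 = 3.92×10^-7; Term 2 = ν·Q^9.4·(…)^5.2 = 3.34×10^-6
D = 0.66·(3.92×10^-7 + 3.34×10^-6)^0.04 = 0.4003 m = 400 mm
Check: V = 3.75 m/s, Re = 1.26×10^6, f = 0.01159, h_f = 17.5 m ≈ 18.2 m ✓

D ≈ 400 mm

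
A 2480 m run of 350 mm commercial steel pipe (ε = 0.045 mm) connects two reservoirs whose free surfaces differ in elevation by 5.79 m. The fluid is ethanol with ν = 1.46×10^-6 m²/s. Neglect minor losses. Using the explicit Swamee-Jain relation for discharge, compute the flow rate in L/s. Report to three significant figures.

Swamee-Jain (Type II): Q = -0.965·√(gD⁵h_f/L)·ln[ε/(3.7D) + √(3.17ν²L/(gD³h_f))]
√(gD⁵h_f/L) = √(9.81·0.350⁵·5.79/2480) = 0.01097
ε/(3.7D) = 3.47×10^-5; √(3.17ν²L/(gD³h_f)) = 8.30×10^-5
Q = -0.965·0.01097·ln(1.177×10^-4) = 0.09576 m³/s
Check: V = 0.995 m/s, Re = 2.39×10^5, f = 0.01619, h_f = 5.79 m ≈ 5.79 m ✓

Q ≈ 95.8 L/s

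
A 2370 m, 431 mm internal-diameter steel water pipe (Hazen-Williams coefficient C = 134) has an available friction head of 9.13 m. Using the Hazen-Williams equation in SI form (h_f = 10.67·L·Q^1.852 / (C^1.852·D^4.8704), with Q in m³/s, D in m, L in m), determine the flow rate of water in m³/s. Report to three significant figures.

Rearranging: Q = [h_f·C^1.852·D^4.8704 / (10.67·L)]^(1/1.852)
Q = [9.13·134^1.852·0.431^4.8704 / (10.67·2370)]^0.540 = 0.2028 m³/s

Q ≈ 0.203 m³/s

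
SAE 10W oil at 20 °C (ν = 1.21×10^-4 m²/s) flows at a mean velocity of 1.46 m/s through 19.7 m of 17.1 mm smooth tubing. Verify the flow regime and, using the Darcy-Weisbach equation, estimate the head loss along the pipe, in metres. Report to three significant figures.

Re = VD/ν = 1.46·0.01710/1.21×10^-4 = 206 → laminar (Re < 2300)
f = 64/Re = 0.3102
h_f = f(L/D)V²/(2g) = 0.3102·(19.7/0.01710)·1.46²/(2·9.81) = 38.82 m

h_f ≈ 38.8 m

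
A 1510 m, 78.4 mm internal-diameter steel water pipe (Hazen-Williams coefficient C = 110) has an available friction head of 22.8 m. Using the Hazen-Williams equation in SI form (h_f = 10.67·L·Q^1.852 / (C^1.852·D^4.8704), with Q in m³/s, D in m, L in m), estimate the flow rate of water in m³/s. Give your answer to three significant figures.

Q ≈ 0.00394 m³/s

Rearranging: Q = [h_f·C^1.852·D^4.8704 / (10.67·L)]^(1/1.852)
Q = [22.8·110^1.852·0.0784^4.8704 / (10.67·1510)]^0.540 = 0.003937 m³/s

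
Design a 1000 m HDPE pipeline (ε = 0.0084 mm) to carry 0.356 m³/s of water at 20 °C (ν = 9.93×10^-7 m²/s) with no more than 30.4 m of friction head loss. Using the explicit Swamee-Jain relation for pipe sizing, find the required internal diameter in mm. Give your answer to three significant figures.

D ≈ 334 mm

Swamee-Jain (Type III): D = 0.66·[ε^1.25·(LQ²/(gh_f))^4.75 + ν·Q^9.4·(L/(gh_f))^5.2]^0.04
LQ²/(gh_f) = 0.4250; L/(gh_f) = 3.353
Term 1 = ε^1.25·(…)^4.75 = 7.76×10^-9; Term 2 = ν·Q^9.4·(…)^5.2 = 3.26×10^-8
D = 0.66·(7.76×10^-9 + 3.26×10^-8)^0.04 = 0.3340 m = 334 mm
Check: V = 4.06 m/s, Re = 1.37×10^6, f = 0.01172, h_f = 29.5 m ≈ 30.4 m ✓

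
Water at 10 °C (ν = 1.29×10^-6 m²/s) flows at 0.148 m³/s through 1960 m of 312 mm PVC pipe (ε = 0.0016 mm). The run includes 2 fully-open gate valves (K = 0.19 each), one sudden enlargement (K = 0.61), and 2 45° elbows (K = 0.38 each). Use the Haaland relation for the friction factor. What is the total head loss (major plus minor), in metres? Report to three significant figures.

V = 4Q/(πD²) = 1.936 m/s; V²/2g = 0.1910 m
Re = 4.68×10^5, ε/D = 5.13×10^-6 → f = 0.01327 (Haaland)
Major: h_f = f(L/D)·V²/2g = 0.01327·6282·0.1910 = 15.92 m
Minor: ΣK = 1.75; h_m = ΣK·V²/2g = 0.3342 m
Total H_L = 15.92 + 0.3342 = 16.26 m

H_L ≈ 16.3 m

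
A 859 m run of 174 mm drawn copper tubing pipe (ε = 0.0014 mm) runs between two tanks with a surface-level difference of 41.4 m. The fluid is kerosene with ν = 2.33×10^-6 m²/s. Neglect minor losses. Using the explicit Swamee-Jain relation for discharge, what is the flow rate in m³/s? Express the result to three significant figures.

Swamee-Jain (Type II): Q = -0.965·√(gD⁵h_f/L)·ln[ε/(3.7D) + √(3.17ν²L/(gD³h_f))]
√(gD⁵h_f/L) = √(9.81·0.174⁵·41.4/859) = 0.008684
ε/(3.7D) = 2.17×10^-6; √(3.17ν²L/(gD³h_f)) = 8.31×10^-5
Q = -0.965·0.008684·ln(8.530×10^-5) = 0.07851 m³/s
Check: V = 3.30 m/s, Re = 2.47×10^5, f = 0.01500, h_f = 41.2 m ≈ 41.4 m ✓

Q ≈ 0.0785 m³/s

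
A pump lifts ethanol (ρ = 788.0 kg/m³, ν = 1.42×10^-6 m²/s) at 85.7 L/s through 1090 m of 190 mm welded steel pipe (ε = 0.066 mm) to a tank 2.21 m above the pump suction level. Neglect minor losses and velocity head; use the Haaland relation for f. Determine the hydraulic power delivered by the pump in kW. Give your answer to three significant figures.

P_hyd ≈ 31.1 kW

V = 4Q/(πD²) = 3.023 m/s; Re = 4.04×10^5; ε/D = 3.47×10^-4; f = 0.01675
h_f = f(L/D)V²/2g = 44.73 m
Total head H = z + h_f = 2.21 + 44.73 = 46.94 m
P_hyd = ρgQH = 788.0·9.81·0.0857·46.94 = 31.10 kW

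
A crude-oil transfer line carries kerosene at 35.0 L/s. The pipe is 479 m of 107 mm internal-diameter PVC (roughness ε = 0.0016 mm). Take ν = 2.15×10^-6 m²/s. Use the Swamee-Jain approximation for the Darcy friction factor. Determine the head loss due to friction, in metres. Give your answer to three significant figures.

h_f ≈ 54.5 m

V = 4Q/(πD²) = 4·0.0350/(π·0.107²) = 3.892 m/s
Re = VD/ν = 3.892·0.107/2.15×10^-6 = 1.94×10^5 → turbulent
ε/D = 0.0016/107 = 1.50×10^-5
Swamee-Jain: f = 0.01576
h_f = f(L/D)V²/(2g) = 0.01576·(479/0.107)·3.892²/(2·9.81) = 54.49 m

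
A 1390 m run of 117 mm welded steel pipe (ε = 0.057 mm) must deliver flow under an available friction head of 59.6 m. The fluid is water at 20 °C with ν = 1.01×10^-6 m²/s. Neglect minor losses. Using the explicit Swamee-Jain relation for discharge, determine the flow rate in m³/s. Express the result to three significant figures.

Q ≈ 0.0249 m³/s

Swamee-Jain (Type II): Q = -0.965·√(gD⁵h_f/L)·ln[ε/(3.7D) + √(3.17ν²L/(gD³h_f))]
√(gD⁵h_f/L) = √(9.81·0.117⁵·59.6/1390) = 0.003037
ε/(3.7D) = 1.32×10^-4; √(3.17ν²L/(gD³h_f)) = 6.93×10^-5
Q = -0.965·0.003037·ln(2.010×10^-4) = 0.02495 m³/s
Check: V = 2.32 m/s, Re = 2.69×10^5, f = 0.01840, h_f = 60.0 m ≈ 59.6 m ✓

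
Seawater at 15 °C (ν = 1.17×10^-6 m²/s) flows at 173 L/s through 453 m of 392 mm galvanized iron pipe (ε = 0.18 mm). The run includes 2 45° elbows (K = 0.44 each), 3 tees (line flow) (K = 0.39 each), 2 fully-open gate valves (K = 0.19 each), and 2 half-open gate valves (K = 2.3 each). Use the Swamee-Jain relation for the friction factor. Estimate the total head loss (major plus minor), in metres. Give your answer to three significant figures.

V = 4Q/(πD²) = 1.433 m/s; V²/2g = 0.1047 m
Re = 4.80×10^5, ε/D = 4.59×10^-4 → f = 0.01755 (Swamee-Jain)
Major: h_f = f(L/D)·V²/2g = 0.01755·1156·0.1047 = 2.124 m
Minor: ΣK = 7.03; h_m = ΣK·V²/2g = 0.7362 m
Total H_L = 2.124 + 0.7362 = 2.861 m

H_L ≈ 2.86 m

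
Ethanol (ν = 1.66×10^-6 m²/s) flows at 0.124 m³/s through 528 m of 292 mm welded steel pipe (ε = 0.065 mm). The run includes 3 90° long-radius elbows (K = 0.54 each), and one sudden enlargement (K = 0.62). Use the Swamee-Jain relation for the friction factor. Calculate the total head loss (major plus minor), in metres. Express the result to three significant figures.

V = 4Q/(πD²) = 1.852 m/s; V²/2g = 0.1748 m
Re = 3.26×10^5, ε/D = 2.23×10^-4 → f = 0.01635 (Swamee-Jain)
Major: h_f = f(L/D)·V²/2g = 0.01635·1808·0.1748 = 5.166 m
Minor: ΣK = 2.24; h_m = ΣK·V²/2g = 0.3915 m
Total H_L = 5.166 + 0.3915 = 5.557 m

H_L ≈ 5.56 m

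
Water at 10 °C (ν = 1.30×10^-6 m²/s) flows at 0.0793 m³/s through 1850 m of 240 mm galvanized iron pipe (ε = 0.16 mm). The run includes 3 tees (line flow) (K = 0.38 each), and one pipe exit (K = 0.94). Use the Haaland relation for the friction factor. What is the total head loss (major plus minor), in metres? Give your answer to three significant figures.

H_L ≈ 23.1 m

V = 4Q/(πD²) = 1.753 m/s; V²/2g = 0.1566 m
Re = 3.24×10^5, ε/D = 6.67×10^-4 → f = 0.01891 (Haaland)
Major: h_f = f(L/D)·V²/2g = 0.01891·7708·0.1566 = 22.82 m
Minor: ΣK = 2.08; h_m = ΣK·V²/2g = 0.3258 m
Total H_L = 22.82 + 0.3258 = 23.15 m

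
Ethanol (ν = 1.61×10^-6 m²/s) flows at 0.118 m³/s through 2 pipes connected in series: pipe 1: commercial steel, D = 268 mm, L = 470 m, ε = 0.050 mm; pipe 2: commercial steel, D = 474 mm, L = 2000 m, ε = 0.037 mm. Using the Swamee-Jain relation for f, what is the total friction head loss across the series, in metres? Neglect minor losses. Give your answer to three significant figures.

H ≈ 7.80 m

Pipe 1: V = 2.092 m/s, Re = 3.48×10^5, ε/D = 1.87×10^-4, f = 0.01594, h_1 = f(L/D)V²/2g = 6.233 m
Pipe 2: V = 0.6687 m/s, Re = 1.97×10^5, ε/D = 7.81×10^-5, f = 0.01626, h_2 = f(L/D)V²/2g = 1.563 m
Series → Q common, losses add: H = Σh = 7.796 m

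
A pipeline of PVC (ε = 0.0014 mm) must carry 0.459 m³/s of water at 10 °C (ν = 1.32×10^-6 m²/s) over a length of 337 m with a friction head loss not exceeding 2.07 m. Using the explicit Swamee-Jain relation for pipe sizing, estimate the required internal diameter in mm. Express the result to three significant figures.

D ≈ 514 mm

Swamee-Jain (Type III): D = 0.66·[ε^1.25·(LQ²/(gh_f))^4.75 + ν·Q^9.4·(L/(gh_f))^5.2]^0.04
LQ²/(gh_f) = 3.496; L/(gh_f) = 16.60
Term 1 = ε^1.25·(…)^4.75 = 1.84×10^-5; Term 2 = ν·Q^9.4·(…)^5.2 = 0.00193
D = 0.66·(1.84×10^-5 + 0.00193)^0.04 = 0.5142 m = 514 mm
Check: V = 2.21 m/s, Re = 8.61×10^5, f = 0.01197, h_f = 1.95 m ≈ 2.07 m ✓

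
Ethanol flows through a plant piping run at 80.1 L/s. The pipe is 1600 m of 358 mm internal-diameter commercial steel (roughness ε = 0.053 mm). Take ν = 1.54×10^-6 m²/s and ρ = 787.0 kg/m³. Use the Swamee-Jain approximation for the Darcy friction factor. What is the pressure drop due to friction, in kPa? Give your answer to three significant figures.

V = 4Q/(πD²) = 4·0.0801/(π·0.358²) = 0.7957 m/s
Re = VD/ν = 0.7957·0.358/1.54×10^-6 = 1.85×10^5 → turbulent
ε/D = 0.053/358 = 1.48×10^-4
Swamee-Jain: f = 0.01695
h_f = f(L/D)V²/(2g) = 0.01695·(1600/0.358)·0.7957²/(2·9.81) = 2.445 m
Δp = ρg·h_f = 787.0·9.81·2.445 = 18.88 kPa

Δp ≈ 18.9 kPa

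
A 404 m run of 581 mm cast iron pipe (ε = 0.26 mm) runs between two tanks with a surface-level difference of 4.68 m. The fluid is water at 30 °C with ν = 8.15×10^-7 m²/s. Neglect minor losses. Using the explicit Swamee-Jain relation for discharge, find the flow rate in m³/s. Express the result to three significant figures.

Q ≈ 0.749 m³/s

Swamee-Jain (Type II): Q = -0.965·√(gD⁵h_f/L)·ln[ε/(3.7D) + √(3.17ν²L/(gD³h_f))]
√(gD⁵h_f/L) = √(9.81·0.581⁵·4.68/404) = 0.08674
ε/(3.7D) = 1.21×10^-4; √(3.17ν²L/(gD³h_f)) = 9.72×10^-6
Q = -0.965·0.08674·ln(1.307×10^-4) = 0.7485 m³/s
Check: V = 2.82 m/s, Re = 2.01×10^6, f = 0.01664, h_f = 4.70 m ≈ 4.68 m ✓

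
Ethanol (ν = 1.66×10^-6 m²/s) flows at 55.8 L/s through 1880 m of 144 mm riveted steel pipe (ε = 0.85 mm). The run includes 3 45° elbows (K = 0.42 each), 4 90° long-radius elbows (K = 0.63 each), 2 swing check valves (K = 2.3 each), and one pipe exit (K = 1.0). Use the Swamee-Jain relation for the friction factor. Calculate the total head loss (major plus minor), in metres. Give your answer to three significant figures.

H_L ≈ 258 m

V = 4Q/(πD²) = 3.426 m/s; V²/2g = 0.5983 m
Re = 2.97×10^5, ε/D = 0.00590 → f = 0.03237 (Swamee-Jain)
Major: h_f = f(L/D)·V²/2g = 0.03237·13056·0.5983 = 252.9 m
Minor: ΣK = 9.38; h_m = ΣK·V²/2g = 5.612 m
Total H_L = 252.9 + 5.612 = 258.5 m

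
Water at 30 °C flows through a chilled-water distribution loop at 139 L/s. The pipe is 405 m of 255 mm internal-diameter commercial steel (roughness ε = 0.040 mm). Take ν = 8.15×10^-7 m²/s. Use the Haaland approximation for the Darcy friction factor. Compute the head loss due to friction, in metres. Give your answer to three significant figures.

h_f ≈ 8.54 m

V = 4Q/(πD²) = 4·0.139/(π·0.255²) = 2.722 m/s
Re = VD/ν = 2.722·0.255/8.15×10^-7 = 8.52×10^5 → turbulent
ε/D = 0.040/255 = 1.57×10^-4
Haaland: f = 0.01424
h_f = f(L/D)V²/(2g) = 0.01424·(405/0.255)·2.722²/(2·9.81) = 8.540 m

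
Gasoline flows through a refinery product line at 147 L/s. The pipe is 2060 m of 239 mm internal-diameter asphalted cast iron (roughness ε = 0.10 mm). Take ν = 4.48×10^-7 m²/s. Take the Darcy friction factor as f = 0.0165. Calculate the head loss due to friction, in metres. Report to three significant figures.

V = 4Q/(πD²) = 4·0.147/(π·0.239²) = 3.277 m/s
h_f = f(L/D)V²/(2g) = 0.01650·(2060/0.239)·3.277²/(2·9.81) = 77.82 m

h_f ≈ 77.8 m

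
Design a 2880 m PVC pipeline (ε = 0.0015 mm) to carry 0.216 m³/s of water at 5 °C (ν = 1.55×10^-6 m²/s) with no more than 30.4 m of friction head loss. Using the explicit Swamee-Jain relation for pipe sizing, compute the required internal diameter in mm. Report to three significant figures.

Swamee-Jain (Type III): D = 0.66·[ε^1.25·(LQ²/(gh_f))^4.75 + ν·Q^9.4·(L/(gh_f))^5.2]^0.04
LQ²/(gh_f) = 0.4506; L/(gh_f) = 9.657
Term 1 = ε^1.25·(…)^4.75 = 1.19×10^-9; Term 2 = ν·Q^9.4·(…)^5.2 = 1.14×10^-7
D = 0.66·(1.19×10^-9 + 1.14×10^-7)^0.04 = 0.3483 m = 348 mm
Check: V = 2.27 m/s, Re = 5.09×10^5, f = 0.01312, h_f = 28.4 m ≈ 30.4 m ✓

D ≈ 348 mm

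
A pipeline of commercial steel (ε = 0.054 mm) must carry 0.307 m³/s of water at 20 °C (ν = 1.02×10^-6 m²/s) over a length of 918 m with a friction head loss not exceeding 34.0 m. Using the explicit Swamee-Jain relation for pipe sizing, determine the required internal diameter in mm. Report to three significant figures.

D ≈ 317 mm

Swamee-Jain (Type III): D = 0.66·[ε^1.25·(LQ²/(gh_f))^4.75 + ν·Q^9.4·(L/(gh_f))^5.2]^0.04
LQ²/(gh_f) = 0.2594; L/(gh_f) = 2.752
Term 1 = ε^1.25·(…)^4.75 = 7.62×10^-9; Term 2 = ν·Q^9.4·(…)^5.2 = 2.98×10^-9
D = 0.66·(7.62×10^-9 + 2.98×10^-9)^0.04 = 0.3166 m = 317 mm
Check: V = 3.90 m/s, Re = 1.21×10^6, f = 0.01428, h_f = 32.1 m ≈ 34.0 m ✓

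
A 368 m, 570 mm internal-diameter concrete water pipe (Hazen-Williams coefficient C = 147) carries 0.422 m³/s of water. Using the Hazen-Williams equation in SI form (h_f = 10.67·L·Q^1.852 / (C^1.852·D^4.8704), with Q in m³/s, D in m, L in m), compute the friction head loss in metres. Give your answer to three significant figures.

h_f ≈ 1.19 m

h_f = 10.67·368·0.422^1.852 / (147^1.852·0.570^4.8704) = 1.189 m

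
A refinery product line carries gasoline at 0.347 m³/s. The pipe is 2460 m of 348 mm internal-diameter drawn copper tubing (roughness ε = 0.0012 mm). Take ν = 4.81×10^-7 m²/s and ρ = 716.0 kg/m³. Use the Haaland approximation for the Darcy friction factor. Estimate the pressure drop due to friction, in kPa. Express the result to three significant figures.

V = 4Q/(πD²) = 4·0.347/(π·0.348²) = 3.648 m/s
Re = VD/ν = 3.648·0.348/4.81×10^-7 = 2.64×10^6 → turbulent
ε/D = 0.0012/348 = 3.45×10^-6
Haaland: f = 0.01002
h_f = f(L/D)V²/(2g) = 0.01002·(2460/0.348)·3.648²/(2·9.81) = 48.04 m
Δp = ρg·h_f = 716.0·9.81·48.04 = 337.5 kPa

Δp ≈ 337 kPa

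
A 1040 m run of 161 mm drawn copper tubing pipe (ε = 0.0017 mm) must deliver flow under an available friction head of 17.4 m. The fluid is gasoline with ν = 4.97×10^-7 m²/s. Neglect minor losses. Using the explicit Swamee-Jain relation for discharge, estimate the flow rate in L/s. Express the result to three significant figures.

Swamee-Jain (Type II): Q = -0.965·√(gD⁵h_f/L)·ln[ε/(3.7D) + √(3.17ν²L/(gD³h_f))]
√(gD⁵h_f/L) = √(9.81·0.161⁵·17.4/1040) = 0.004214
ε/(3.7D) = 2.85×10^-6; √(3.17ν²L/(gD³h_f)) = 3.38×10^-5
Q = -0.965·0.004214·ln(3.666×10^-5) = 0.04153 m³/s
Check: V = 2.04 m/s, Re = 6.61×10^5, f = 0.01266, h_f = 17.3 m ≈ 17.4 m ✓

Q ≈ 41.5 L/s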